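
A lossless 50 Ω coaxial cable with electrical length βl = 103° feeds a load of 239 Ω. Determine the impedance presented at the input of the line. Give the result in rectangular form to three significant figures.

Z_in ≈ 11 + j11 Ω

tan(βl) = tan(103°) = -4.33
Z_in = Z_0·(Z_L + jZ_0·tanβl)/(Z_0 + jZ_L·tanβl)
     = 50·(239 − j217)/(50 − j1040)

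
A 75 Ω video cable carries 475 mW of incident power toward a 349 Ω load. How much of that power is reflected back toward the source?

P_reflected ≈ 198 mW

Γ = (349 − 75)/(349 + 75) = 0.646
|Γ|² = 0.418
P_refl = |Γ|²·P_inc = 198 mW, P_del = (1 − |Γ|²)·P_inc = 277 mW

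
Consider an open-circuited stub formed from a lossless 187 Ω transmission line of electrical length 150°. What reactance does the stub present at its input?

tan(βl) = -0.577
For an open-circuited stub, Z_in = −jZ_0·cot(βl) = −jZ_0/tan(βl)

X_in ≈ 324 Ω (inductive)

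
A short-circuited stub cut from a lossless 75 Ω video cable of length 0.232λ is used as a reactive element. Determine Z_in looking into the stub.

Z_in ≈ +j660 Ω

βl = 2π × 0.232 = 83.5°
tan(βl) = 8.8
For a short-circuited stub, Z_in = jZ_0·tan(βl)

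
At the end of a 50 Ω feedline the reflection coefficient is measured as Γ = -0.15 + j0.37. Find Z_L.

Z_L ≈ 28.8 + j25.4 Ω

Z_L = Z_0·(1 + Γ)/(1 − Γ) = 50·(0.85 + j0.37)/(1.15 − j0.37)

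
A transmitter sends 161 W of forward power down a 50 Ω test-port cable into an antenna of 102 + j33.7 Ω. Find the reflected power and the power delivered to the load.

P_reflected ≈ 25.5 W; P_delivered ≈ 135 W

|Γ| = |(52 + j33.7)/(152 + j33.7)| = 0.398
|Γ|² = 0.158
P_refl = |Γ|²·P_inc = 25.5 W, P_del = (1 − |Γ|²)·P_inc = 135 W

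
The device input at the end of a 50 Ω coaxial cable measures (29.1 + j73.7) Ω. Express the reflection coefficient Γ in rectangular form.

Γ = (Z_L − Z_0)/(Z_L + Z_0) = (-20.9 + j73.7)/(79.1 + j73.7)

Γ ≈ 0.323 + j0.631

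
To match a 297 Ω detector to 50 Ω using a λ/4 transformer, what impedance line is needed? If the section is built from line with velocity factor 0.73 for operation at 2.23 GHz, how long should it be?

Z_qwt ≈ 122 Ω; length ≈ 2.46 cm

Z_qwt = √(Z_0·R_L) = √(50 × 297) = √14850
λ = 0.73·c/f = 0.0982 m, so l = λ/4 = 0.0246 m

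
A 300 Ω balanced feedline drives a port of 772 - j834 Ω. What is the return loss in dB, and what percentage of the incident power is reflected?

Γ = (472 − j834)/(1072 − j834), |Γ| = 0.706
RL = −20·log₁₀(0.706) = 3.03 dB
P_refl/P_inc = |Γ|² = 0.498

RL ≈ 3.03 dB; 49.8% of incident power reflected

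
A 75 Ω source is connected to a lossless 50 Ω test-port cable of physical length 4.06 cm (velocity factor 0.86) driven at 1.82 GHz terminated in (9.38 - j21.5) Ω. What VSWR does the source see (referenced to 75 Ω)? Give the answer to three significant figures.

λ = v/f = 0.86·c / 1.82 GHz = 0.142 m
βl = 2π·l/λ = 2π × 0.286 = 103°
tan(βl) = -4.3
Z_in = Z_0·(Z_L + jZ_0·tanβl)/(Z_0 + jZ_L·tanβl) = 133 + j152 Ω
Γ_s = (Z_in − Z_s)/(Z_in + Z_s) = (58.5 + j152)/(208 + j152), |Γ_s| = 0.631
VSWR = (1 + |Γ_s|)/(1 − |Γ_s|)

VSWR ≈ 4.42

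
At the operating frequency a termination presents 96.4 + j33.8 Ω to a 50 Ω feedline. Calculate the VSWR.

Γ = (Z_L − Z_0)/(Z_L + Z_0) = (46.4 + j33.8)/(146.4 + j33.8)
|Γ| = 57.4/150 = 0.382
VSWR = (1 + |Γ|)/(1 − |Γ|) = 1.38/0.618

VSWR ≈ 2.24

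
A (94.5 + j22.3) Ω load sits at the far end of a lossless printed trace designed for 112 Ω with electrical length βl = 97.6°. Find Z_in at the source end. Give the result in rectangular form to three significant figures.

Z_in ≈ 117 − j31.1 Ω

tan(βl) = tan(97.6°) = -7.49
Z_in = Z_0·(Z_L + jZ_0·tanβl)/(Z_0 + jZ_L·tanβl)
     = 112·(94.5 − j817)/(279 − j708)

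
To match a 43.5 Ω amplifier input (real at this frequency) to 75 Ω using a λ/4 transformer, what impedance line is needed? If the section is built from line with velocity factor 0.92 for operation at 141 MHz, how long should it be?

Z_qwt ≈ 57.1 Ω; length ≈ 48.9 cm

Z_qwt = √(Z_0·R_L) = √(75 × 43.5) = √3262
λ = 0.92·c/f = 1.96 m, so l = λ/4 = 0.489 m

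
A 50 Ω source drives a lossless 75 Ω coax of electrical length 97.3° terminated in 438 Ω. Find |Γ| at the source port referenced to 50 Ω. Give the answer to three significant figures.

|Γ| ≈ 0.598

tan(βl) = -7.81
Z_in = Z_0·(Z_L + jZ_0·tanβl)/(Z_0 + jZ_L·tanβl) = 13 + j9.32 Ω
Γ_s = (Z_in − Z_s)/(Z_in + Z_s) = (-37 + j9.32)/(63 + j9.32), |Γ_s| = 0.598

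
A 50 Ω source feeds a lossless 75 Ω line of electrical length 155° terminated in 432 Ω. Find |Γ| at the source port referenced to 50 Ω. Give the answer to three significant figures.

|Γ| ≈ 0.773

tan(βl) = -0.466
Z_in = Z_0·(Z_L + jZ_0·tanβl)/(Z_0 + jZ_L·tanβl) = 64 + j137 Ω
Γ_s = (Z_in − Z_s)/(Z_in + Z_s) = (14 + j137)/(114 + j137), |Γ_s| = 0.773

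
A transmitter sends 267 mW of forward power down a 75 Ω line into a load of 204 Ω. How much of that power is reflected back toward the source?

P_reflected ≈ 57.1 mW

Γ = (204 − 75)/(204 + 75) = 0.462
|Γ|² = 0.214
P_refl = |Γ|²·P_inc = 57.1 mW, P_del = (1 − |Γ|²)·P_inc = 210 mW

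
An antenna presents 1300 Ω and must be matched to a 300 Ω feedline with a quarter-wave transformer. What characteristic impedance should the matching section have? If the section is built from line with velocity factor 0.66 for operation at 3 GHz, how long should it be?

Z_qwt = √(Z_0·R_L) = √(300 × 1300) = √390000
λ = 0.66·c/f = 0.066 m, so l = λ/4 = 0.0165 m

Z_qwt ≈ 624 Ω; length ≈ 1.65 cm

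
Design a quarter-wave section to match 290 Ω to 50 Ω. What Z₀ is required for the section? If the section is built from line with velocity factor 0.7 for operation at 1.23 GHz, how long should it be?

Z_qwt = √(Z_0·R_L) = √(50 × 290) = √14500
λ = 0.7·c/f = 0.171 m, so l = λ/4 = 0.0427 m

Z_qwt ≈ 120 Ω; length ≈ 4.27 cm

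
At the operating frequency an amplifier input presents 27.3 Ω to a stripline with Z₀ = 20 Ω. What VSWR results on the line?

VSWR ≈ 1.36

Γ = (27.3 − 20)/(27.3 + 20) = 0.154
VSWR = (1 + 0.154)/(1 − 0.154)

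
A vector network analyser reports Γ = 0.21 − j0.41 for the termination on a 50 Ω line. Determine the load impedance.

Z_L ≈ 49.7 − j51.8 Ω

Z_L = Z_0·(1 + Γ)/(1 − Γ) = 50·(1.21 − j0.41)/(0.79 + j0.41)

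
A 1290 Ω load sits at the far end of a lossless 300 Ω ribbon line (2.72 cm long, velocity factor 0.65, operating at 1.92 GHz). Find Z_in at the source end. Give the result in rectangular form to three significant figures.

Z_in ≈ 70.6 + j31.9 Ω

λ = v/f = 0.65·c / 1.92 GHz = 0.102 m
βl = 2π·l/λ = 2π × 0.268 = 96.4°
tan(βl) = tan(96.4°) = -8.9
Z_in = Z_0·(Z_L + jZ_0·tanβl)/(Z_0 + jZ_L·tanβl)
     = 300·(1290 − j2670)/(300 − j11500)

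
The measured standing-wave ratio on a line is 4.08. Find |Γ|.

|Γ| ≈ 0.606

|Γ| = (S − 1)/(S + 1) = (4.08 − 1)/(4.08 + 1) = 3.08/5.08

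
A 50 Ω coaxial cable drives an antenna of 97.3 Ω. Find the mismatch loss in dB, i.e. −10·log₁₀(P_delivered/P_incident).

Γ = (97.3 − 50)/(97.3 + 50) = 0.321
|Γ|² = 0.103, so P_del/P_inc = 1 − |Γ|² = 0.897
ML = −10·log₁₀(1 − |Γ|²)

mismatch loss ≈ 0.473 dB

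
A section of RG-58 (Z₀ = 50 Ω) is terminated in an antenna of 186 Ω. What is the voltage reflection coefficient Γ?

Γ = 0.576

Γ = (Z_L − Z_0)/(Z_L + Z_0) = (186 − 50)/(186 + 50) = 136/236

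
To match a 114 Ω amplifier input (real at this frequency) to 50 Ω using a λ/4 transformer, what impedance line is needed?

Z_qwt = √(Z_0·R_L) = √(50 × 114) = √5700

Z_qwt ≈ 75.5 Ω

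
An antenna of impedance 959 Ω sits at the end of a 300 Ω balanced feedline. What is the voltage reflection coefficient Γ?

Γ = 0.523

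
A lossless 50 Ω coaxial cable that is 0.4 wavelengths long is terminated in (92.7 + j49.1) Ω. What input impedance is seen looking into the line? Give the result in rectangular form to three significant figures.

βl = 2π × 0.4 = 144°
tan(βl) = tan(144°) = -0.727
Z_in = Z_0·(Z_L + jZ_0·tanβl)/(Z_0 + jZ_L·tanβl)
     = 50·(92.7 + j12.8)/(85.7 − j67.4)

Z_in ≈ 29.8 + j30.9 Ω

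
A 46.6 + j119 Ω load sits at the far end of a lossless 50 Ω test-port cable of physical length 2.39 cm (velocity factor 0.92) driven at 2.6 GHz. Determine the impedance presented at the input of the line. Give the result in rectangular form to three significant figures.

λ = v/f = 0.92·c / 2.6 GHz = 0.106 m
βl = 2π·l/λ = 2π × 0.225 = 81.1°
tan(βl) = tan(81.1°) = 6.35
Z_in = Z_0·(Z_L + jZ_0·tanβl)/(Z_0 + jZ_L·tanβl)
     = 50·(46.6 + j437)/(-706 + j296)

Z_in ≈ 8.22 − j27.5 Ω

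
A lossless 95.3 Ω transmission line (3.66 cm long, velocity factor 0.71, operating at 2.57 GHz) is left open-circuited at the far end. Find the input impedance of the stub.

Z_in ≈ +j248 Ω

λ = v/f = 0.71·c / 2.57 GHz = 0.0829 m
βl = 2π·l/λ = 2π × 0.442 = 159°
tan(βl) = -0.384
For an open-circuited stub, Z_in = −jZ_0·cot(βl) = −jZ_0/tan(βl)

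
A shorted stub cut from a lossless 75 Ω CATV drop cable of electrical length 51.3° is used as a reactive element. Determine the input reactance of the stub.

tan(βl) = 1.25
For a shorted stub, Z_in = jZ_0·tan(βl)

X_in ≈ 93.6 Ω (inductive)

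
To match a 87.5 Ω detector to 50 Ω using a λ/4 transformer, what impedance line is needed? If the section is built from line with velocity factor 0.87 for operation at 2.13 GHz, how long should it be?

Z_qwt ≈ 66.1 Ω; length ≈ 3.06 cm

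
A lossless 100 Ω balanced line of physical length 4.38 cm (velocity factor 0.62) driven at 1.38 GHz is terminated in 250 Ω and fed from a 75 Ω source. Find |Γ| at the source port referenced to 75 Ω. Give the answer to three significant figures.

|Γ| ≈ 0.376

λ = v/f = 0.62·c / 1.38 GHz = 0.135 m
βl = 2π·l/λ = 2π × 0.325 = 117°
tan(βl) = -1.96
Z_in = Z_0·(Z_L + jZ_0·tanβl)/(Z_0 + jZ_L·tanβl) = 48.4 + j41.1 Ω
Γ_s = (Z_in − Z_s)/(Z_in + Z_s) = (-26.6 + j41.1)/(123 + j41.1), |Γ_s| = 0.376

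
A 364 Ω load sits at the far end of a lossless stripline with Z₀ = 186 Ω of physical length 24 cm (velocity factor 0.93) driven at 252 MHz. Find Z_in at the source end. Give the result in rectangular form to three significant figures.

λ = v/f = 0.93·c / 252 MHz = 1.11 m
βl = 2π·l/λ = 2π × 0.217 = 78°
tan(βl) = tan(78°) = 4.72
Z_in = Z_0·(Z_L + jZ_0·tanβl)/(Z_0 + jZ_L·tanβl)
     = 186·(364 + j878)/(186 + j1720)

Z_in ≈ 98.2 − j28.8 Ω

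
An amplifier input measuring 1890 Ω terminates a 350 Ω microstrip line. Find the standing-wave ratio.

VSWR ≈ 5.4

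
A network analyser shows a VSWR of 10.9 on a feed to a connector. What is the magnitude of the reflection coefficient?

|Γ| ≈ 0.832

|Γ| = (S − 1)/(S + 1) = (10.9 − 1)/(10.9 + 1) = 9.9/11.9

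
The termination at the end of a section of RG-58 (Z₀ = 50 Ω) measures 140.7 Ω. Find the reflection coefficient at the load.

Γ = (Z_L − Z_0)/(Z_L + Z_0) = (140.7 − 50)/(140.7 + 50) = 90.7/190.7

Γ = 0.476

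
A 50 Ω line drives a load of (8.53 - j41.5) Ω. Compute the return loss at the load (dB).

Γ = (-41.47 − j41.5)/(58.53 − j41.5), |Γ| = 0.818
RL = −20·log₁₀|Γ| = −20·log₁₀(0.818)

RL ≈ 1.75 dB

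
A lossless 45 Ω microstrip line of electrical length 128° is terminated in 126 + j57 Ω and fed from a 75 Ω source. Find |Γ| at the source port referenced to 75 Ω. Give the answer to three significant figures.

tan(βl) = -1.28
Z_in = Z_0·(Z_L + jZ_0·tanβl)/(Z_0 + jZ_L·tanβl) = 16.9 + j22.8 Ω
Γ_s = (Z_in − Z_s)/(Z_in + Z_s) = (-58.1 + j22.8)/(91.9 + j22.8), |Γ_s| = 0.66

|Γ| ≈ 0.66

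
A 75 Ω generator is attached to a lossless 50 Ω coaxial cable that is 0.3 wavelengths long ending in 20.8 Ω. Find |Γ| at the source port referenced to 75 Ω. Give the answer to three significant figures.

βl = 2π × 0.3 = 108°
tan(βl) = -3.08
Z_in = Z_0·(Z_L + jZ_0·tanβl)/(Z_0 + jZ_L·tanβl) = 82.5 − j48.2 Ω
Γ_s = (Z_in − Z_s)/(Z_in + Z_s) = (7.53 − j48.2)/(158 − j48.2), |Γ_s| = 0.296

|Γ| ≈ 0.296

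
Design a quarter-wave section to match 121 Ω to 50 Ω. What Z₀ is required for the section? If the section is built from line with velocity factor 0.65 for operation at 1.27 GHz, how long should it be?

Z_qwt ≈ 77.8 Ω; length ≈ 3.84 cm

Z_qwt = √(Z_0·R_L) = √(50 × 121) = √6050
λ = 0.65·c/f = 0.154 m, so l = λ/4 = 0.0384 m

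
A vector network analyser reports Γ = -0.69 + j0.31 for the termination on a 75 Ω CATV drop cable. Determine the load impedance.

Z_L = Z_0·(1 + Γ)/(1 − Γ) = 75·(0.31 + j0.31)/(1.69 − j0.31)

Z_L ≈ 10.9 + j15.8 Ω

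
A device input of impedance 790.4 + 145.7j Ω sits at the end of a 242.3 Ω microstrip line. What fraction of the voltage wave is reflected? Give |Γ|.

|Γ| ≈ 0.544

Γ = (Z_L − Z_0)/(Z_L + Z_0) = (548.1 + j145.7)/(1033 + j145.7)
|Γ| = 567/1040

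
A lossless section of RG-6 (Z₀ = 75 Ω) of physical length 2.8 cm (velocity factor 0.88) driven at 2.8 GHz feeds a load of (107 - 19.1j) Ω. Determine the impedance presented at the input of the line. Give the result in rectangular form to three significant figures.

λ = v/f = 0.88·c / 2.8 GHz = 0.0943 m
βl = 2π·l/λ = 2π × 0.297 = 107°
tan(βl) = tan(107°) = -3.29
Z_in = Z_0·(Z_L + jZ_0·tanβl)/(Z_0 + jZ_L·tanβl)
     = 75·(107 − j266)/(12.2 − j352)

Z_in ≈ 57.4 + j20.8 Ω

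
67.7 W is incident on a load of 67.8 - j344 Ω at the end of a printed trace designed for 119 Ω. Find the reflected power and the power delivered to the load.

P_reflected ≈ 53.4 W; P_delivered ≈ 14.3 W

|Γ| = |(-51.2 − j344)/(186.8 − j344)| = 0.888
|Γ|² = 0.789
P_refl = |Γ|²·P_inc = 53.4 W, P_del = (1 − |Γ|²)·P_inc = 14.3 W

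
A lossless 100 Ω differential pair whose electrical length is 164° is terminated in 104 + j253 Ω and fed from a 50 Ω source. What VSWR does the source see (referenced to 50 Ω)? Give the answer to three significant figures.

VSWR ≈ 12.1

tan(βl) = -0.287
Z_in = Z_0·(Z_L + jZ_0·tanβl)/(Z_0 + jZ_L·tanβl) = 36.7 + j136 Ω
Γ_s = (Z_in − Z_s)/(Z_in + Z_s) = (-13.3 + j136)/(86.7 + j136), |Γ_s| = 0.848
VSWR = (1 + |Γ_s|)/(1 − |Γ_s|)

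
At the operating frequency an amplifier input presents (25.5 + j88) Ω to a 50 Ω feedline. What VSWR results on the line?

VSWR ≈ 8.43

Γ = (Z_L − Z_0)/(Z_L + Z_0) = (-24.5 + j88)/(75.5 + j88)
|Γ| = 91.3/116 = 0.788
VSWR = (1 + |Γ|)/(1 − |Γ|) = 1.79/0.212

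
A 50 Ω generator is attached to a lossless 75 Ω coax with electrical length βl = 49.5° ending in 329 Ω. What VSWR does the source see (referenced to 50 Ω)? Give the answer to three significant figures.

VSWR ≈ 4.51

tan(βl) = 1.17
Z_in = Z_0·(Z_L + jZ_0·tanβl)/(Z_0 + jZ_L·tanβl) = 28.5 − j58.5 Ω
Γ_s = (Z_in − Z_s)/(Z_in + Z_s) = (-21.5 − j58.5)/(78.5 − j58.5), |Γ_s| = 0.637
VSWR = (1 + |Γ_s|)/(1 − |Γ_s|)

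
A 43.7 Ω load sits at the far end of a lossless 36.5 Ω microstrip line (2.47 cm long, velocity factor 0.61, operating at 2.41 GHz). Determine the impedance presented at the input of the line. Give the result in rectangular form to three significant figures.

λ = v/f = 0.61·c / 2.41 GHz = 0.0759 m
βl = 2π·l/λ = 2π × 0.325 = 117°
tan(βl) = tan(117°) = -1.95
Z_in = Z_0·(Z_L + jZ_0·tanβl)/(Z_0 + jZ_L·tanβl)
     = 36.5·(43.7 − j71.3)/(36.5 − j85.4)

Z_in ≈ 32.5 + j4.78 Ω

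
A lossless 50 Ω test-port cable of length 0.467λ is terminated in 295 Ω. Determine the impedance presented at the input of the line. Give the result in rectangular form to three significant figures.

Z_in ≈ 121 + j140 Ω

βl = 2π × 0.467 = 168°
tan(βl) = tan(168°) = -0.21
Z_in = Z_0·(Z_L + jZ_0·tanβl)/(Z_0 + jZ_L·tanβl)
     = 50·(295 − j10.5)/(50 − j62.1)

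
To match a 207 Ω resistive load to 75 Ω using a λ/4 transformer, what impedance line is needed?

Z_qwt ≈ 125 Ω

Z_qwt = √(Z_0·R_L) = √(75 × 207) = √15520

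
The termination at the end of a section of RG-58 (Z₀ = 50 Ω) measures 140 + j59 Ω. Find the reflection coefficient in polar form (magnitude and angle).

Γ ≈ 0.541 ∠ 16°

Γ = (Z_L − Z_0)/(Z_L + Z_0) = (90 + j59)/(190 + j59)
|Γ| = 108/199 = 0.541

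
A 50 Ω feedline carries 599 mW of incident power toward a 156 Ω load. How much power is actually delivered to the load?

P_delivered ≈ 440 mW

Γ = (156 − 50)/(156 + 50) = 0.515
|Γ|² = 0.265
P_refl = |Γ|²·P_inc = 159 mW, P_del = (1 − |Γ|²)·P_inc = 440 mW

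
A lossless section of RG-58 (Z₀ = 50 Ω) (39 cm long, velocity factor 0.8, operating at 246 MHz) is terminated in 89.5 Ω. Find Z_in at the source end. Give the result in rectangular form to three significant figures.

Z_in ≈ 50.7 + j29.7 Ω

λ = v/f = 0.8·c / 246 MHz = 0.976 m
βl = 2π·l/λ = 2π × 0.4 = 144°
tan(βl) = tan(144°) = -0.729
Z_in = Z_0·(Z_L + jZ_0·tanβl)/(Z_0 + jZ_L·tanβl)
     = 50·(89.5 − j36.4)/(50 − j65.2)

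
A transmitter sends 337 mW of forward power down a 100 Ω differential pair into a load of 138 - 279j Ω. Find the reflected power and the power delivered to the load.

P_reflected ≈ 199 mW; P_delivered ≈ 138 mW

|Γ| = |(38 − j279)/(238 − j279)| = 0.768
|Γ|² = 0.59
P_refl = |Γ|²·P_inc = 199 mW, P_del = (1 − |Γ|²)·P_inc = 138 mW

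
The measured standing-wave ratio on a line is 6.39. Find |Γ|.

|Γ| ≈ 0.729

|Γ| = (S − 1)/(S + 1) = (6.39 − 1)/(6.39 + 1) = 5.39/7.39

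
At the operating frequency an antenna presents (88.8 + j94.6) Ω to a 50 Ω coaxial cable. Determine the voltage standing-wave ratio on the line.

VSWR ≈ 4.11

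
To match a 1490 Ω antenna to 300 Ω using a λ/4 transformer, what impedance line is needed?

Z_qwt ≈ 669 Ω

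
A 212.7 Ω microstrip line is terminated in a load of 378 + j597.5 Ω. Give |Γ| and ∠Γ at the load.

Γ = (Z_L − Z_0)/(Z_L + Z_0) = (165.3 + j597.5)/(590.7 + j597.5)
|Γ| = 620/840 = 0.738

Γ ≈ 0.738 ∠ 29.2°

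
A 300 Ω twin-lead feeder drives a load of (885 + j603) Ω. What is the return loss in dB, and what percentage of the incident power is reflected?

Γ = (585 + j603)/(1185 + j603), |Γ| = 0.632
RL = −20·log₁₀(0.632) = 3.99 dB
P_refl/P_inc = |Γ|² = 0.399

RL ≈ 3.99 dB; 39.9% of incident power reflected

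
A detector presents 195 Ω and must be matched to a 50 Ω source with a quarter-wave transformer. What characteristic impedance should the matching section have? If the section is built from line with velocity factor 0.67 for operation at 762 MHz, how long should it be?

Z_qwt = √(Z_0·R_L) = √(50 × 195) = √9750
λ = 0.67·c/f = 0.264 m, so l = λ/4 = 0.0659 m

Z_qwt ≈ 98.7 Ω; length ≈ 6.59 cm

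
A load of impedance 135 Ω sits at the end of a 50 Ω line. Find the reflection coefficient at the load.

Γ = (Z_L − Z_0)/(Z_L + Z_0) = (135 − 50)/(135 + 50) = 85/185

Γ = 0.459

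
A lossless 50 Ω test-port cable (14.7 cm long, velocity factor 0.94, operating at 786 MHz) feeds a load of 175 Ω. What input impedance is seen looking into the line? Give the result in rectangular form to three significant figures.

Z_in ≈ 41.2 + j60 Ω

λ = v/f = 0.94·c / 786 MHz = 0.359 m
βl = 2π·l/λ = 2π × 0.41 = 148°
tan(βl) = tan(148°) = -0.637
Z_in = Z_0·(Z_L + jZ_0·tanβl)/(Z_0 + jZ_L·tanβl)
     = 50·(175 − j31.9)/(50 − j111)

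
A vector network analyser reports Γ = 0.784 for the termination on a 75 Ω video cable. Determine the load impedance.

Z_L ≈ 619 Ω

Z_L = Z_0·(1 + Γ)/(1 − Γ) = 75·(1.78)/(0.216)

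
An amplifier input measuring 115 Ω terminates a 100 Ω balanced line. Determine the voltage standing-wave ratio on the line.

For a purely resistive load, VSWR = R_L/Z_0 or Z_0/R_L (whichever > 1) = 115/100

VSWR ≈ 1.15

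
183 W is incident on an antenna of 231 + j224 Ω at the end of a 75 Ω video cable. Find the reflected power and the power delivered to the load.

P_reflected ≈ 94.8 W; P_delivered ≈ 88.2 W

|Γ| = |(156 + j224)/(306 + j224)| = 0.72
|Γ|² = 0.518
P_refl = |Γ|²·P_inc = 94.8 W, P_del = (1 − |Γ|²)·P_inc = 88.2 W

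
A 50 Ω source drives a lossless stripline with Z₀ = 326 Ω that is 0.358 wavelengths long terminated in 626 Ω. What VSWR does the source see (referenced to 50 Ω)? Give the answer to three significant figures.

βl = 2π × 0.358 = 129°
tan(βl) = -1.24
Z_in = Z_0·(Z_L + jZ_0·tanβl)/(Z_0 + jZ_L·tanβl) = 238 + j163 Ω
Γ_s = (Z_in − Z_s)/(Z_in + Z_s) = (188 + j163)/(288 + j163), |Γ_s| = 0.752
VSWR = (1 + |Γ_s|)/(1 − |Γ_s|)

VSWR ≈ 7.06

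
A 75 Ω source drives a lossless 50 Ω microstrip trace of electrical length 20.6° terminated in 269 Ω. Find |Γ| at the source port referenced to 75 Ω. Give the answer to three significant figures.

tan(βl) = 0.376
Z_in = Z_0·(Z_L + jZ_0·tanβl)/(Z_0 + jZ_L·tanβl) = 60.3 − j103 Ω
Γ_s = (Z_in − Z_s)/(Z_in + Z_s) = (-14.7 − j103)/(135 − j103), |Γ_s| = 0.612

|Γ| ≈ 0.612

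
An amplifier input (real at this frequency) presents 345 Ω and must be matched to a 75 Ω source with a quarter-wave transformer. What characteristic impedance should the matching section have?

Z_qwt = √(Z_0·R_L) = √(75 × 345) = √25880

Z_qwt ≈ 161 Ω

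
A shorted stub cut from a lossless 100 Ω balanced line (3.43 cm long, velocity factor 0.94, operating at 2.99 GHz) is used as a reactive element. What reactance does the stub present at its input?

X_in ≈ -115 Ω (capacitive)

λ = v/f = 0.94·c / 2.99 GHz = 0.0943 m
βl = 2π·l/λ = 2π × 0.364 = 131°
tan(βl) = -1.15
For a shorted stub, Z_in = jZ_0·tan(βl)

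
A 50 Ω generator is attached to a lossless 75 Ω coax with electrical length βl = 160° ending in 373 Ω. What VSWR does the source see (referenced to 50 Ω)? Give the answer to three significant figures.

tan(βl) = -0.364
Z_in = Z_0·(Z_L + jZ_0·tanβl)/(Z_0 + jZ_L·tanβl) = 98.8 + j151 Ω
Γ_s = (Z_in − Z_s)/(Z_in + Z_s) = (48.8 + j151)/(149 + j151), |Γ_s| = 0.75
VSWR = (1 + |Γ_s|)/(1 − |Γ_s|)

VSWR ≈ 6.99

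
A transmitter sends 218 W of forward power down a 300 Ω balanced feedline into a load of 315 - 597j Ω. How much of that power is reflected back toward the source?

|Γ| = |(15 − j597)/(615 − j597)| = 0.697
|Γ|² = 0.485
P_refl = |Γ|²·P_inc = 106 W, P_del = (1 − |Γ|²)·P_inc = 112 W

P_reflected ≈ 106 W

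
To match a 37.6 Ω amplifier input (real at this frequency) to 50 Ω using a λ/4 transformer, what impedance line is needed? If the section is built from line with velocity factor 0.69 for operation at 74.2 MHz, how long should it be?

Z_qwt = √(Z_0·R_L) = √(50 × 37.6) = √1880
λ = 0.69·c/f = 2.79 m, so l = λ/4 = 0.697 m

Z_qwt ≈ 43.4 Ω; length ≈ 69.7 cm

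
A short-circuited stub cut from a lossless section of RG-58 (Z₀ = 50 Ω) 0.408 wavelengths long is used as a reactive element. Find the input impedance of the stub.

Z_in ≈ −j32.6 Ω

βl = 2π × 0.408 = 147°
tan(βl) = -0.652
For a short-circuited stub, Z_in = jZ_0·tan(βl)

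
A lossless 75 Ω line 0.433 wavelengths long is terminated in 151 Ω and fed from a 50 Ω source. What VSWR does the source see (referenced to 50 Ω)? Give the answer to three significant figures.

VSWR ≈ 2.78

βl = 2π × 0.433 = 156°
tan(βl) = -0.448
Z_in = Z_0·(Z_L + jZ_0·tanβl)/(Z_0 + jZ_L·tanβl) = 100 + j56.6 Ω
Γ_s = (Z_in − Z_s)/(Z_in + Z_s) = (50 + j56.6)/(150 + j56.6), |Γ_s| = 0.471
VSWR = (1 + |Γ_s|)/(1 − |Γ_s|)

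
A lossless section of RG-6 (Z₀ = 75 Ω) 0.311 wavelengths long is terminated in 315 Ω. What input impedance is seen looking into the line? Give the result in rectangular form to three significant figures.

Z_in ≈ 20.6 + j28.3 Ω

βl = 2π × 0.311 = 112°
tan(βl) = tan(112°) = -2.48
Z_in = Z_0·(Z_L + jZ_0·tanβl)/(Z_0 + jZ_L·tanβl)
     = 75·(315 − j186)/(75 − j781)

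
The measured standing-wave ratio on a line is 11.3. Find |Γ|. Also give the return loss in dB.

|Γ| = (S − 1)/(S + 1) = (11.3 − 1)/(11.3 + 1) = 10.3/12.3
RL = −20·log₁₀|Γ| = −20·log₁₀(0.837)

|Γ| ≈ 0.837; return loss ≈ 1.54 dB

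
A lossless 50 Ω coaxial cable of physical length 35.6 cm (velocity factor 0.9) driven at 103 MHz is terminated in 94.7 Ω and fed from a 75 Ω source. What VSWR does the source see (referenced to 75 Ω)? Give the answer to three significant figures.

VSWR ≈ 2.26

λ = v/f = 0.9·c / 103 MHz = 2.62 m
βl = 2π·l/λ = 2π × 0.136 = 48.9°
tan(βl) = 1.15
Z_in = Z_0·(Z_L + jZ_0·tanβl)/(Z_0 + jZ_L·tanβl) = 38.4 − j26 Ω
Γ_s = (Z_in − Z_s)/(Z_in + Z_s) = (-36.6 − j26)/(113 − j26), |Γ_s| = 0.386
VSWR = (1 + |Γ_s|)/(1 − |Γ_s|)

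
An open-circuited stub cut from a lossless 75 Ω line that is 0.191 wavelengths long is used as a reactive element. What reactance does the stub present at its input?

X_in ≈ -29.2 Ω (capacitive)

βl = 2π × 0.191 = 68.8°
tan(βl) = 2.57
For an open-circuited stub, Z_in = −jZ_0·cot(βl) = −jZ_0/tan(βl)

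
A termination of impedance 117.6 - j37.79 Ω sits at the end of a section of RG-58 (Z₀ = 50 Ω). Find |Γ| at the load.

|Γ| ≈ 0.451

Γ = (Z_L − Z_0)/(Z_L + Z_0) = (67.6 − j37.79)/(167.6 − j37.79)
|Γ| = 77.4/172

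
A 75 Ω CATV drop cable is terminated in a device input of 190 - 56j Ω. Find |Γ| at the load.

|Γ| ≈ 0.472

Γ = (Z_L − Z_0)/(Z_L + Z_0) = (115 − j56)/(265 − j56)
|Γ| = 128/271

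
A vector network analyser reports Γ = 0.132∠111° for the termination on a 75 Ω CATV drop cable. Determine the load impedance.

Z_L ≈ 66.3 + j16.6 Ω

Z_L = Z_0·(1 + Γ)/(1 − Γ) = 75·(0.953 + j0.123)/(1.05 − j0.123)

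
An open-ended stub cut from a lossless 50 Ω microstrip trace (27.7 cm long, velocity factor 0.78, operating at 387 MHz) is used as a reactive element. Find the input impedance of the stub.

Z_in ≈ +j186 Ω

λ = v/f = 0.78·c / 387 MHz = 0.605 m
βl = 2π·l/λ = 2π × 0.458 = 165°
tan(βl) = -0.269
For an open-ended stub, Z_in = −jZ_0·cot(βl) = −jZ_0/tan(βl)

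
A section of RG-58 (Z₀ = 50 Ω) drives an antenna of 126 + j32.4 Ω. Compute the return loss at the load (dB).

RL ≈ 6.71 dB

Γ = (76 + j32.4)/(176 + j32.4), |Γ| = 0.462
RL = −20·log₁₀|Γ| = −20·log₁₀(0.462)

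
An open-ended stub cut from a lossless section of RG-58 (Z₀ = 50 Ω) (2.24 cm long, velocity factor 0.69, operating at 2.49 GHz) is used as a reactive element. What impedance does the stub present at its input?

Z_in ≈ +j6.14 Ω

λ = v/f = 0.69·c / 2.49 GHz = 0.0831 m
βl = 2π·l/λ = 2π × 0.269 = 97°
tan(βl) = -8.14
For an open-ended stub, Z_in = −jZ_0·cot(βl) = −jZ_0/tan(βl)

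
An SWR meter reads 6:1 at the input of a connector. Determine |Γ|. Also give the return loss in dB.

|Γ| = (S − 1)/(S + 1) = (6 − 1)/(6 + 1) = 5/7
RL = −20·log₁₀|Γ| = −20·log₁₀(0.714)

|Γ| ≈ 0.714; return loss ≈ 2.92 dB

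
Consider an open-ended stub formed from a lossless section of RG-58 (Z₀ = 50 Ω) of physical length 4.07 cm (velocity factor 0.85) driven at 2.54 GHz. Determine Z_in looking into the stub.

λ = v/f = 0.85·c / 2.54 GHz = 0.1 m
βl = 2π·l/λ = 2π × 0.405 = 146°
tan(βl) = -0.676
For an open-ended stub, Z_in = −jZ_0·cot(βl) = −jZ_0/tan(βl)

Z_in ≈ +j74 Ω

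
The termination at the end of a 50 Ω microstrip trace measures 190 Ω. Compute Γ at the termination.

Γ = 0.583

Γ = (Z_L − Z_0)/(Z_L + Z_0) = (190 − 50)/(190 + 50) = 140/240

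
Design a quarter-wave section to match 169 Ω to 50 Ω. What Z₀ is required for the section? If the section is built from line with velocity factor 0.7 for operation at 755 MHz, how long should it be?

Z_qwt = √(Z_0·R_L) = √(50 × 169) = √8450
λ = 0.7·c/f = 0.278 m, so l = λ/4 = 0.0695 m

Z_qwt ≈ 91.9 Ω; length ≈ 6.95 cm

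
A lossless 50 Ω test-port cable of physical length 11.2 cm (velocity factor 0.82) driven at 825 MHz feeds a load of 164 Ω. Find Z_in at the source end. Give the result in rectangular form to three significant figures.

λ = v/f = 0.82·c / 825 MHz = 0.298 m
βl = 2π·l/λ = 2π × 0.376 = 135°
tan(βl) = tan(135°) = -0.992
Z_in = Z_0·(Z_L + jZ_0·tanβl)/(Z_0 + jZ_L·tanβl)
     = 50·(164 − j49.6)/(50 − j163)

Z_in ≈ 28.1 + j41.8 Ω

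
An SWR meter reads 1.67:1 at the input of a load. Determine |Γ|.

|Γ| ≈ 0.251

|Γ| = (S − 1)/(S + 1) = (1.67 − 1)/(1.67 + 1) = 0.67/2.67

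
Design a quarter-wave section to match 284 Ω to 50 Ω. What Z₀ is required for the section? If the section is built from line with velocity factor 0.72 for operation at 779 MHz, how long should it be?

Z_qwt = √(Z_0·R_L) = √(50 × 284) = √14200
λ = 0.72·c/f = 0.277 m, so l = λ/4 = 0.0693 m

Z_qwt ≈ 119 Ω; length ≈ 6.93 cm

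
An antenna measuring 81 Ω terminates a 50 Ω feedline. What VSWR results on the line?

VSWR ≈ 1.62

For a purely resistive load, VSWR = R_L/Z_0 or Z_0/R_L (whichever > 1) = 81/50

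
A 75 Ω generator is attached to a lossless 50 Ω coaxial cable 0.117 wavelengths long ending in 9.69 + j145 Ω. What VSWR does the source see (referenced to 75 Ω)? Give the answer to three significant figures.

βl = 2π × 0.117 = 42.1°
tan(βl) = 0.904
Z_in = Z_0·(Z_L + jZ_0·tanβl)/(Z_0 + jZ_L·tanβl) = 6.62 − j117 Ω
Γ_s = (Z_in − Z_s)/(Z_in + Z_s) = (-68.4 − j117)/(81.6 − j117), |Γ_s| = 0.95
VSWR = (1 + |Γ_s|)/(1 − |Γ_s|)

VSWR ≈ 38.8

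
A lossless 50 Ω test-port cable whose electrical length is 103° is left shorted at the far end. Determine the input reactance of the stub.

X_in ≈ -217 Ω (capacitive)

tan(βl) = -4.33
For a shorted stub, Z_in = jZ_0·tan(βl)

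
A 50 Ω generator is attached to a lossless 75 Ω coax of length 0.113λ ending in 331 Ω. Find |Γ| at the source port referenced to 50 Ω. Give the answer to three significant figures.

|Γ| ≈ 0.672

βl = 2π × 0.113 = 40.7°
tan(βl) = 0.86
Z_in = Z_0·(Z_L + jZ_0·tanβl)/(Z_0 + jZ_L·tanβl) = 37.4 − j77.4 Ω
Γ_s = (Z_in − Z_s)/(Z_in + Z_s) = (-12.6 − j77.4)/(87.4 − j77.4), |Γ_s| = 0.672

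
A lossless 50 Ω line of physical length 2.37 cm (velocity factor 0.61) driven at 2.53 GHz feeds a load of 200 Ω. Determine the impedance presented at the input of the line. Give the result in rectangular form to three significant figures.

λ = v/f = 0.61·c / 2.53 GHz = 0.0723 m
βl = 2π·l/λ = 2π × 0.328 = 118°
tan(βl) = tan(118°) = -1.88
Z_in = Z_0·(Z_L + jZ_0·tanβl)/(Z_0 + jZ_L·tanβl)
     = 50·(200 − j94.2)/(50 − j377)

Z_in ≈ 15.7 + j24.4 Ω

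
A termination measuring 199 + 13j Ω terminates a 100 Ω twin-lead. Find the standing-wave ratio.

Γ = (Z_L − Z_0)/(Z_L + Z_0) = (99 + j13)/(299 + j13)
|Γ| = 99.8/299 = 0.334
VSWR = (1 + |Γ|)/(1 − |Γ|) = 1.33/0.666

VSWR ≈ 2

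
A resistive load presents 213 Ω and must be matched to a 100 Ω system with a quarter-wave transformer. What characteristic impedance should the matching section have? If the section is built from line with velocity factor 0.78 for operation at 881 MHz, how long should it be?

Z_qwt ≈ 146 Ω; length ≈ 6.64 cm

Z_qwt = √(Z_0·R_L) = √(100 × 213) = √21300
λ = 0.78·c/f = 0.266 m, so l = λ/4 = 0.0664 m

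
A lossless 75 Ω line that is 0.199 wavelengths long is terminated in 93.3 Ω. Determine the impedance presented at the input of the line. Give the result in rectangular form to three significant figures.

βl = 2π × 0.199 = 71.6°
tan(βl) = tan(71.6°) = 3.01
Z_in = Z_0·(Z_L + jZ_0·tanβl)/(Z_0 + jZ_L·tanβl)
     = 75·(93.3 + j226)/(75 + j281)

Z_in ≈ 62.5 − j8.22 Ω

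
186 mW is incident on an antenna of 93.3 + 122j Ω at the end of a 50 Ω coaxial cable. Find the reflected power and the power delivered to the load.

|Γ| = |(43.3 + j122)/(143.3 + j122)| = 0.688
|Γ|² = 0.473
P_refl = |Γ|²·P_inc = 88 mW, P_del = (1 − |Γ|²)·P_inc = 98 mW

P_reflected ≈ 88 mW; P_delivered ≈ 98 mW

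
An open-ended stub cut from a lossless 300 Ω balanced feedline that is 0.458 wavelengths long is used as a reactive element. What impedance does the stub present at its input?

βl = 2π × 0.458 = 165°
tan(βl) = -0.27
For an open-ended stub, Z_in = −jZ_0·cot(βl) = −jZ_0/tan(βl)

Z_in ≈ +j1110 Ω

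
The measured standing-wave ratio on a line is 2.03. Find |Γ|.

|Γ| ≈ 0.34

|Γ| = (S − 1)/(S + 1) = (2.03 − 1)/(2.03 + 1) = 1.03/3.03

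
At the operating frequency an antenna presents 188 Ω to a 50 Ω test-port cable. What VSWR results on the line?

For a purely resistive load, VSWR = R_L/Z_0 or Z_0/R_L (whichever > 1) = 188/50

VSWR ≈ 3.76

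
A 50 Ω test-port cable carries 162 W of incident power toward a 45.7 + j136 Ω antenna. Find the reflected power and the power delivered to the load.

|Γ| = |(-4.3 + j136)/(95.7 + j136)| = 0.818
|Γ|² = 0.669
P_refl = |Γ|²·P_inc = 108 W, P_del = (1 − |Γ|²)·P_inc = 53.5 W

P_reflected ≈ 108 W; P_delivered ≈ 53.5 W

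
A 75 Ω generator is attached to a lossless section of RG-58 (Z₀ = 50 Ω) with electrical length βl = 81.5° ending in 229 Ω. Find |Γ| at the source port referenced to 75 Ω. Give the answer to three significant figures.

|Γ| ≈ 0.743

tan(βl) = 6.69
Z_in = Z_0·(Z_L + jZ_0·tanβl)/(Z_0 + jZ_L·tanβl) = 11.1 − j7.11 Ω
Γ_s = (Z_in − Z_s)/(Z_in + Z_s) = (-63.9 − j7.11)/(86.1 − j7.11), |Γ_s| = 0.743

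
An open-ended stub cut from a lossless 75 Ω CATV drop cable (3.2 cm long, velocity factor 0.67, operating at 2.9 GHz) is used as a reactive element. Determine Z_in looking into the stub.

Z_in ≈ +j306 Ω

λ = v/f = 0.67·c / 2.9 GHz = 0.0693 m
βl = 2π·l/λ = 2π × 0.462 = 166°
tan(βl) = -0.245
For an open-ended stub, Z_in = −jZ_0·cot(βl) = −jZ_0/tan(βl)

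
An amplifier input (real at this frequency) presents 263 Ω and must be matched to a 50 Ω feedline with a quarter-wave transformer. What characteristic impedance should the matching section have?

Z_qwt ≈ 115 Ω

Z_qwt = √(Z_0·R_L) = √(50 × 263) = √13150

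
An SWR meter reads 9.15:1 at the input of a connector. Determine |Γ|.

|Γ| = (S − 1)/(S + 1) = (9.15 − 1)/(9.15 + 1) = 8.15/10.2

|Γ| ≈ 0.803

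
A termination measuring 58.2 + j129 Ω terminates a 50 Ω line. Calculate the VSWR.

Γ = (Z_L − Z_0)/(Z_L + Z_0) = (8.2 + j129)/(108.2 + j129)
|Γ| = 129/168 = 0.768
VSWR = (1 + |Γ|)/(1 − |Γ|) = 1.77/0.232

VSWR ≈ 7.61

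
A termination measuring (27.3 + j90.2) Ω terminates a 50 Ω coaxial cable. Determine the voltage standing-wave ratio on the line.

VSWR ≈ 8.22

Γ = (Z_L − Z_0)/(Z_L + Z_0) = (-22.7 + j90.2)/(77.3 + j90.2)
|Γ| = 93/119 = 0.783
VSWR = (1 + |Γ|)/(1 − |Γ|) = 1.78/0.217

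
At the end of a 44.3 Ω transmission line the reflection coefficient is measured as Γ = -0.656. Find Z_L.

Z_L = Z_0·(1 + Γ)/(1 − Γ) = 44.3·(0.344)/(1.66)

Z_L ≈ 9.2 Ω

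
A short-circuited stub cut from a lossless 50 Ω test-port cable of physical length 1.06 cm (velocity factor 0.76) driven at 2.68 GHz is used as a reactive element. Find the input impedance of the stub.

λ = v/f = 0.76·c / 2.68 GHz = 0.0851 m
βl = 2π·l/λ = 2π × 0.125 = 44.9°
tan(βl) = 0.995
For a short-circuited stub, Z_in = jZ_0·tan(βl)

Z_in ≈ +j49.7 Ω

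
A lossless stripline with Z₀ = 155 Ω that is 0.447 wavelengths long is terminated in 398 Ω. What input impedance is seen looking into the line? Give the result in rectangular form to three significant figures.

Z_in ≈ 249 + j168 Ω

βl = 2π × 0.447 = 161°
tan(βl) = tan(161°) = -0.346
Z_in = Z_0·(Z_L + jZ_0·tanβl)/(Z_0 + jZ_L·tanβl)
     = 155·(398 − j53.6)/(155 − j138)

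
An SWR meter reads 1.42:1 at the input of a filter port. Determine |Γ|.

|Γ| = (S − 1)/(S + 1) = (1.42 − 1)/(1.42 + 1) = 0.42/2.42

|Γ| ≈ 0.174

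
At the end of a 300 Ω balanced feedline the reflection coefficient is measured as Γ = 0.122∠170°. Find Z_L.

Z_L ≈ 235 + j10.1 Ω

Z_L = Z_0·(1 + Γ)/(1 − Γ) = 300·(0.88 + j0.0212)/(1.12 − j0.0212)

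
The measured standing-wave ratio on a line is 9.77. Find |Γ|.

|Γ| ≈ 0.814

|Γ| = (S − 1)/(S + 1) = (9.77 − 1)/(9.77 + 1) = 8.77/10.8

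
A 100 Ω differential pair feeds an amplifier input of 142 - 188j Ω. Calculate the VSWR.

Γ = (Z_L − Z_0)/(Z_L + Z_0) = (42 − j188)/(242 − j188)
|Γ| = 193/306 = 0.629
VSWR = (1 + |Γ|)/(1 − |Γ|) = 1.63/0.371

VSWR ≈ 4.39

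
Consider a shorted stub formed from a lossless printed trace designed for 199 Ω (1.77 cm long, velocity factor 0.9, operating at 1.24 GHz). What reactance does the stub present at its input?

λ = v/f = 0.9·c / 1.24 GHz = 0.218 m
βl = 2π·l/λ = 2π × 0.0813 = 29.3°
tan(βl) = 0.56
For a shorted stub, Z_in = jZ_0·tan(βl)

X_in ≈ 112 Ω (inductive)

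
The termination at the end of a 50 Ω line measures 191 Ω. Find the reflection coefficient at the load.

Γ = (Z_L − Z_0)/(Z_L + Z_0) = (191 − 50)/(191 + 50) = 141/241

Γ = 0.585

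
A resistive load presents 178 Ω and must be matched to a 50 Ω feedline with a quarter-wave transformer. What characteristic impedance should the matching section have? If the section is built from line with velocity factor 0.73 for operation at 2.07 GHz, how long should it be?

Z_qwt = √(Z_0·R_L) = √(50 × 178) = √8900
λ = 0.73·c/f = 0.106 m, so l = λ/4 = 0.0264 m

Z_qwt ≈ 94.3 Ω; length ≈ 2.64 cm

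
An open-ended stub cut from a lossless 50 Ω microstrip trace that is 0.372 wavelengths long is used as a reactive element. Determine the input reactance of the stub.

βl = 2π × 0.372 = 134°
tan(βl) = -1.04
For an open-ended stub, Z_in = −jZ_0·cot(βl) = −jZ_0/tan(βl)

X_in ≈ 48.1 Ω (inductive)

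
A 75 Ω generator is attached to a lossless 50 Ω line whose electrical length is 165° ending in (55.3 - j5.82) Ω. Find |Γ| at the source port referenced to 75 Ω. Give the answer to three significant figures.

|Γ| ≈ 0.131

tan(βl) = -0.268
Z_in = Z_0·(Z_L + jZ_0·tanβl)/(Z_0 + jZ_L·tanβl) = 57.7 − j2.17 Ω
Γ_s = (Z_in − Z_s)/(Z_in + Z_s) = (-17.3 − j2.17)/(133 − j2.17), |Γ_s| = 0.131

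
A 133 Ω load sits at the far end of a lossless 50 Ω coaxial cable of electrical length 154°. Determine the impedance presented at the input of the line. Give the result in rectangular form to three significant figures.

Z_in ≈ 61.4 + j55.2 Ω

tan(βl) = tan(154°) = -0.488
Z_in = Z_0·(Z_L + jZ_0·tanβl)/(Z_0 + jZ_L·tanβl)
     = 50·(133 − j24.4)/(50 − j64.9)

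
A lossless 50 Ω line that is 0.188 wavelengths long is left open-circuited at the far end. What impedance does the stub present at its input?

βl = 2π × 0.188 = 67.7°
tan(βl) = 2.44
For an open-circuited stub, Z_in = −jZ_0·cot(βl) = −jZ_0/tan(βl)

Z_in ≈ −j20.5 Ω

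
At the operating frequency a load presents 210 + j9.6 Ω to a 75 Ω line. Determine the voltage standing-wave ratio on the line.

Γ = (Z_L − Z_0)/(Z_L + Z_0) = (135 + j9.6)/(285 + j9.6)
|Γ| = 135/285 = 0.475
VSWR = (1 + |Γ|)/(1 − |Γ|) = 1.47/0.525

VSWR ≈ 2.81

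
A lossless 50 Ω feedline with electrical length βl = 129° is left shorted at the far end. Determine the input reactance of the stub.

X_in ≈ -61.7 Ω (capacitive)

tan(βl) = -1.23
For a shorted stub, Z_in = jZ_0·tan(βl)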